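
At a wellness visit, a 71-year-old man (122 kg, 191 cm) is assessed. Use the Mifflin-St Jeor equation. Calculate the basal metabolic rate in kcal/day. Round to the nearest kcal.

Mifflin-St Jeor (male): BMR = 10(122) + 6.25(191) − 5(71) + 5 = 1220 + 1193.75 − 355 + 5 = 2063.75 kcal/day.

2064 kcal/day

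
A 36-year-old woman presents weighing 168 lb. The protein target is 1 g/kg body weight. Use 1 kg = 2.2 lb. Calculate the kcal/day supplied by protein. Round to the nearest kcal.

305 kcal/day

Weight in kg = 168 ÷ 2.2 = 76.3636 kg.
Protein = 1 g/kg × 76.3636 kg = 76.3636 g/day.
Protein energy = 76.3636 g × 4 kcal/g = 305.4545 kcal/day.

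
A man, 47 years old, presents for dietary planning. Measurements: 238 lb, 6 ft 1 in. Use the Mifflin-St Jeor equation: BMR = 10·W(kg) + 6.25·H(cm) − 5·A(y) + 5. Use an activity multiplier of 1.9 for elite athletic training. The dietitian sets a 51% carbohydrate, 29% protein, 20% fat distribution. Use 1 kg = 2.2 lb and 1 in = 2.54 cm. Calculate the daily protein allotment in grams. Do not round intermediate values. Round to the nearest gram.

277 g/day

Convert to metric: weight = 238 ÷ 2.2 = 108.1818 kg; height = (6×12 + 1) × 2.54 = 73 × 2.54 = 185.42 cm.
Mifflin-St Jeor (male): BMR = 10(108.1818) + 6.25(185.42) − 5(47) + 5 = 1081.8182 + 1158.875 − 235 + 5 = 2010.6932 kcal/day.
TEE = 2010.6932 × 1.9 = 3820.317 kcal/day.
Protein energy = 29% × 3820.317 = 1107.8919 kcal.
Protein = 1107.8919 ÷ 4 kcal/g = 276.973 g.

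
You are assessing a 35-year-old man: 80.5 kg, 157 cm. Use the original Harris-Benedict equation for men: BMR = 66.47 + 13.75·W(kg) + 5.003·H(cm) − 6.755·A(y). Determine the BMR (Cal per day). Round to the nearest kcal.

1722 Cal per day

Harris-Benedict: BMR = 66.47 + 13.75(80.5) + 5.003(157) − 6.755(35) = 1722.391 kcal/day.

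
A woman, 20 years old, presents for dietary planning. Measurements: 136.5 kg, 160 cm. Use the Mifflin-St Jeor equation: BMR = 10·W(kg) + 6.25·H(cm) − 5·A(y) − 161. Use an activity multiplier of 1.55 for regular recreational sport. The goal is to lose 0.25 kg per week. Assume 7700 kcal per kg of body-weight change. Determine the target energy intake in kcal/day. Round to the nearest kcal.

2986 kcal/day

Mifflin-St Jeor (female): BMR = 10(136.5) + 6.25(160) − 5(20) − 161 = 1365 + 1000 − 100 − 161 = 2104 kcal/day.
TEE = 2104 × 1.55 = 3261.2 kcal/day.
Required daily deficit = 0.25 × 7700 ÷ 7 = 275 kcal/day.
Target intake = 3261.2 − 275 = 2986.2 kcal/day.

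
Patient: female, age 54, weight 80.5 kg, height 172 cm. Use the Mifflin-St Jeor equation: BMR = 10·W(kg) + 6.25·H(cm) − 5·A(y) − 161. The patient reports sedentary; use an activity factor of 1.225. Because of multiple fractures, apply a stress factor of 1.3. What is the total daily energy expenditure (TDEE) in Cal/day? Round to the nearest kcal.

Mifflin-St Jeor (female): BMR = 10(80.5) + 6.25(172) − 5(54) − 161 = 805 + 1075 − 270 − 161 = 1449 kcal/day.
TEE = BMR × activity factor = 1449 × 1.225 = 1775.025 kcal/day.
Apply stress factor: 1775.025 × 1.3 = 2307.5325 kcal/day.

2308 Cal/day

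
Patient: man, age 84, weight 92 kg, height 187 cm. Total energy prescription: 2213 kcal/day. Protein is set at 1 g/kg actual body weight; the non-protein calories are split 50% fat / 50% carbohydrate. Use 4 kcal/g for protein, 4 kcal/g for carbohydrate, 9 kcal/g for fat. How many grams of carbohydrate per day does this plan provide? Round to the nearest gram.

231 g/day

Protein = 1 × 92 = 92 g → 92 × 4 = 368 kcal.
Non-protein calories = 2213 − 368 = 1845 kcal.
Fat: 50% × 1845 = 922.5 kcal; carbohydrate: 922.5 kcal.
Carbohydrate: 922.5 kcal ÷ 4 kcal/g = 230.625 g.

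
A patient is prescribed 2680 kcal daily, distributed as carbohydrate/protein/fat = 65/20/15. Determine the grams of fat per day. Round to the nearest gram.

Fat energy = 15% × 2680 = 402 kcal.
At 9 kcal/g: 402 ÷ 9 = 44.6667 g.

45 g/day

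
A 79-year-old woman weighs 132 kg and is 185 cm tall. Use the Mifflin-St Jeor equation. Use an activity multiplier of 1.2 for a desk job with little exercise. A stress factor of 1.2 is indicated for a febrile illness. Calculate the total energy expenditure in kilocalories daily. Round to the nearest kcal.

Mifflin-St Jeor (female): BMR = 10(132) + 6.25(185) − 5(79) − 161 = 1320 + 1156.25 − 395 − 161 = 1920.25 kcal/day.
TEE = BMR × activity factor = 1920.25 × 1.2 = 2304.3 kcal/day.
Apply stress factor: 2304.3 × 1.2 = 2765.16 kcal/day.

2765 kilocalories daily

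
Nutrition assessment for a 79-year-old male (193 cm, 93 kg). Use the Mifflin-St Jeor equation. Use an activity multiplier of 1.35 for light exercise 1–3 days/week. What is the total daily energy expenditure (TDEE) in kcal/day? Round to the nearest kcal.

Mifflin-St Jeor (male): BMR = 10(93) + 6.25(193) − 5(79) + 5 = 930 + 1206.25 − 395 + 5 = 1746.25 kcal/day.
TEE = BMR × activity factor = 1746.25 × 1.35 = 2357.4375 kcal/day.

2357 kcal/day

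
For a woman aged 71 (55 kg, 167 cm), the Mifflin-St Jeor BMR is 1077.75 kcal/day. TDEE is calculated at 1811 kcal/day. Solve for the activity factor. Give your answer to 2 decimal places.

Activity factor = TEE ÷ BMR = 1811 ÷ 1077.75 = 1.68.

1.68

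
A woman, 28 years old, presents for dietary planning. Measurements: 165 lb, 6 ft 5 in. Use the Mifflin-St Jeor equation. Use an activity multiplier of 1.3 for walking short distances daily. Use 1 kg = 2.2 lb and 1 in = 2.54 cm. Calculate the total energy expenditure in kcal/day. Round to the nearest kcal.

2173 kcal/day

Convert to metric: weight = 165 ÷ 2.2 = 75 kg; height = (6×12 + 5) × 2.54 = 77 × 2.54 = 195.58 cm.
Mifflin-St Jeor (female): BMR = 10(75) + 6.25(195.58) − 5(28) − 161 = 750 + 1222.375 − 140 − 161 = 1671.375 kcal/day.
TEE = BMR × activity factor = 1671.375 × 1.3 = 2172.7875 kcal/day.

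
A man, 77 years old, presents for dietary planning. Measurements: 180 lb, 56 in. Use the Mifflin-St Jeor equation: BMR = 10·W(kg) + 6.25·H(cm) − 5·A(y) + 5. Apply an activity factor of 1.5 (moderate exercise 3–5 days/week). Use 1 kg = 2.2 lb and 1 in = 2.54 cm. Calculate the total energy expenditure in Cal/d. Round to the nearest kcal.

Convert to metric: weight = 180 ÷ 2.2 = 81.8182 kg; height = 56 × 2.54 = 142.24 cm.
Mifflin-St Jeor (male): BMR = 10(81.8182) + 6.25(142.24) − 5(77) + 5 = 818.1818 + 889 − 385 + 5 = 1327.1818 kcal/day.
TEE = BMR × activity factor = 1327.1818 × 1.5 = 1990.7727 kcal/day.

1991 Cal/d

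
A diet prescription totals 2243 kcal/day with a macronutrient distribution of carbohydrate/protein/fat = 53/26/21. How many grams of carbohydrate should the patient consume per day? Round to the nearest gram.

297 g/day

Carbohydrate energy = 53% × 2243 = 1188.79 kcal.
At 4 kcal/g: 1188.79 ÷ 4 = 297.1975 g.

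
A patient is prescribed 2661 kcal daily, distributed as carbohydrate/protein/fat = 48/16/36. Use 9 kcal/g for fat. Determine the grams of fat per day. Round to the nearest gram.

Fat energy = 36% × 2661 = 957.96 kcal.
At 9 kcal/g: 957.96 ÷ 9 = 106.44 g.

106 g/day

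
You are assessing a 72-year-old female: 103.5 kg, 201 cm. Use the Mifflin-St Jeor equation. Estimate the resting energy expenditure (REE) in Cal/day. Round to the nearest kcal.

1770 Cal/day

Mifflin-St Jeor (female): BMR = 10(103.5) + 6.25(201) − 5(72) − 161 = 1035 + 1256.25 − 360 − 161 = 1770.25 kcal/day.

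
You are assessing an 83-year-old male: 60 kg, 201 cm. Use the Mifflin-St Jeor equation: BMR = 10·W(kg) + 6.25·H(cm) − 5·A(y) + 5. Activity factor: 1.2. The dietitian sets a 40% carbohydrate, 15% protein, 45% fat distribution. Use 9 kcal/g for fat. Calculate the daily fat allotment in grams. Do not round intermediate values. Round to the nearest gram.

Mifflin-St Jeor (male): BMR = 10(60) + 6.25(201) − 5(83) + 5 = 600 + 1256.25 − 415 + 5 = 1446.25 kcal/day.
TEE = 1446.25 × 1.2 = 1735.5 kcal/day.
Fat energy = 45% × 1735.5 = 780.975 kcal.
Fat = 780.975 ÷ 9 kcal/g = 86.775 g.

87 g/day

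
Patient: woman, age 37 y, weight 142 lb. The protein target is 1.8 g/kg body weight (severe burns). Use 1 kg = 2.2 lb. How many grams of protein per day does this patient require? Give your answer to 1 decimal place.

Weight in kg = 142 ÷ 2.2 = 64.5455 kg.
Protein = 1.8 g/kg × 64.5455 kg = 116.1818 g/day.

116.2 g/day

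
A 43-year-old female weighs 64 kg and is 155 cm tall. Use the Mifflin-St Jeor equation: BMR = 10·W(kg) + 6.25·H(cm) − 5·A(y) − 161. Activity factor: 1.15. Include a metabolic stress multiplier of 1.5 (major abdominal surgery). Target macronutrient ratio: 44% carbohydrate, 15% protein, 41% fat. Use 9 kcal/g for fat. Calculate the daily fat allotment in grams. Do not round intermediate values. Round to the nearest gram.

Mifflin-St Jeor (female): BMR = 10(64) + 6.25(155) − 5(43) − 161 = 640 + 968.75 − 215 − 161 = 1232.75 kcal/day.
TEE = 1232.75 × 1.15 = 1417.6625 kcal/day.
With stress factor 1.5: 1417.6625 × 1.5 = 2126.4938 kcal/day.
Fat energy = 41% × 2126.4938 = 871.8624 kcal.
Fat = 871.8624 ÷ 9 kcal/g = 96.8736 g.

97 g/day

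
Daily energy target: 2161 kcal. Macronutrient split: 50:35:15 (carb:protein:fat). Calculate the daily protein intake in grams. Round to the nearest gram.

Protein energy = 35% × 2161 = 756.35 kcal.
At 4 kcal/g: 756.35 ÷ 4 = 189.0875 g.

189 g/day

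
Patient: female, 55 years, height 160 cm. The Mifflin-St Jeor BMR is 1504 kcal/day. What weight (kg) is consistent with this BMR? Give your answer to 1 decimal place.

94.0 kg

1504 = 10·W + 6.25(160) − 5(55) − 161
10·W = 1504 − 564 = 940, so W = 94 kg.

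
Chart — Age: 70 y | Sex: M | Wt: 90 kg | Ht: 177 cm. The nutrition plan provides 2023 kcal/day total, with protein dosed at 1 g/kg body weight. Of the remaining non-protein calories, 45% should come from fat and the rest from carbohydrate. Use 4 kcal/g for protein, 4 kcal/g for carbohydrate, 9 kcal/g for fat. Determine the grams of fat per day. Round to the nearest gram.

Protein = 1 × 90 = 90 g → 90 × 4 = 360 kcal.
Non-protein calories = 2023 − 360 = 1663 kcal.
Fat: 45% × 1663 = 748.35 kcal; carbohydrate: 914.65 kcal.
Fat: 748.35 kcal ÷ 9 kcal/g = 83.15 g.

83 g/day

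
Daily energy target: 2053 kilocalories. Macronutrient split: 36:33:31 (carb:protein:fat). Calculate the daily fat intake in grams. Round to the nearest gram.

Fat energy = 31% × 2053 = 636.43 kcal.
At 9 kcal/g: 636.43 ÷ 9 = 70.7144 g.

71 g/day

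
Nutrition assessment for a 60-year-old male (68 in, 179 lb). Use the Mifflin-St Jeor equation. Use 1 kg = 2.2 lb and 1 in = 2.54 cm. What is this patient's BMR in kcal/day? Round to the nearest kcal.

Convert to metric: weight = 179 ÷ 2.2 = 81.3636 kg; height = 68 × 2.54 = 172.72 cm.
Mifflin-St Jeor (male): BMR = 10(81.3636) + 6.25(172.72) − 5(60) + 5 = 813.6364 + 1079.5 − 300 + 5 = 1598.1364 kcal/day.

1598 kcal/day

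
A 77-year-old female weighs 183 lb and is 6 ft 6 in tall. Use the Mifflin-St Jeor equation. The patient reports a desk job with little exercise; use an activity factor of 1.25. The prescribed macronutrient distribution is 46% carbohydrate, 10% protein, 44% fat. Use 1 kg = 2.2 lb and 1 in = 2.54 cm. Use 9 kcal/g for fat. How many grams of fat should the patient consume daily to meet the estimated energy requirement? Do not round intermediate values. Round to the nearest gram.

93 g/day

Convert to metric: weight = 183 ÷ 2.2 = 83.1818 kg; height = (6×12 + 6) × 2.54 = 78 × 2.54 = 198.12 cm.
Mifflin-St Jeor (female): BMR = 10(83.1818) + 6.25(198.12) − 5(77) − 161 = 831.8182 + 1238.25 − 385 − 161 = 1524.0682 kcal/day.
TEE = 1524.0682 × 1.25 = 1905.0852 kcal/day.
Fat energy = 44% × 1905.0852 = 838.2375 kcal.
Fat = 838.2375 ÷ 9 kcal/g = 93.1375 g.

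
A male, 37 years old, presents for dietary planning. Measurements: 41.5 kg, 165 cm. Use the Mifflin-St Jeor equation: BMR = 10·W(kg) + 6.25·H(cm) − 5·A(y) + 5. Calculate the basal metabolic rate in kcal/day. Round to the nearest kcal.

Mifflin-St Jeor (male): BMR = 10(41.5) + 6.25(165) − 5(37) + 5 = 415 + 1031.25 − 185 + 5 = 1266.25 kcal/day.

1266 kcal/day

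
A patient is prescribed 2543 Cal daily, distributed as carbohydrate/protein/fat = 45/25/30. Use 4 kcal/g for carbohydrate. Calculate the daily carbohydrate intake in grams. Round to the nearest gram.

Carbohydrate energy = 45% × 2543 = 1144.35 kcal.
At 4 kcal/g: 1144.35 ÷ 4 = 286.0875 g.

286 g/day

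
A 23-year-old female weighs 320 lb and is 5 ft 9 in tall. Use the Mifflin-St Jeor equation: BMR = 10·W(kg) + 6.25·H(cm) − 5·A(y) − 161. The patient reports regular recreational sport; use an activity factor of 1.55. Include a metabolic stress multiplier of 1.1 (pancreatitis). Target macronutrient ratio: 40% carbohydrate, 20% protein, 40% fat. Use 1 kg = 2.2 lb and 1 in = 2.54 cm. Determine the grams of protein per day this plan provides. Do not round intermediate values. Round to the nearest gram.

Convert to metric: weight = 320 ÷ 2.2 = 145.4545 kg; height = (5×12 + 9) × 2.54 = 69 × 2.54 = 175.26 cm.
Mifflin-St Jeor (female): BMR = 10(145.4545) + 6.25(175.26) − 5(23) − 161 = 1454.5455 + 1095.375 − 115 − 161 = 2273.9205 kcal/day.
TEE = 2273.9205 × 1.55 = 3524.5767 kcal/day.
With stress factor 1.1: 3524.5767 × 1.1 = 3877.0344 kcal/day.
Protein energy = 20% × 3877.0344 = 775.4069 kcal.
Protein = 775.4069 ÷ 4 kcal/g = 193.8517 g.

194 g/day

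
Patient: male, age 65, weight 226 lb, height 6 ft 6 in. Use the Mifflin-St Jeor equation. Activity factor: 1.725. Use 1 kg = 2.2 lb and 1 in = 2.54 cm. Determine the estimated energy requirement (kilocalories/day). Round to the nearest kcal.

Convert to metric: weight = 226 ÷ 2.2 = 102.7273 kg; height = (6×12 + 6) × 2.54 = 78 × 2.54 = 198.12 cm.
Mifflin-St Jeor (male): BMR = 10(102.7273) + 6.25(198.12) − 5(65) + 5 = 1027.2727 + 1238.25 − 325 + 5 = 1945.5227 kcal/day.
TEE = BMR × activity factor = 1945.5227 × 1.725 = 3356.0267 kcal/day.

3356 kilocalories/day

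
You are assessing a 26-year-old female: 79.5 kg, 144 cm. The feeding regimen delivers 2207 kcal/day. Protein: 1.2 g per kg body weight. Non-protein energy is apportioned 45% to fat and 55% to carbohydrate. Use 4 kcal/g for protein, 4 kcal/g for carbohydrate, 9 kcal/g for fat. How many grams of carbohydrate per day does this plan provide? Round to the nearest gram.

251 g/day

Protein = 1.2 × 79.5 = 95.4 g → 95.4 × 4 = 381.6 kcal.
Non-protein calories = 2207 − 381.6 = 1825.4 kcal.
Fat: 45% × 1825.4 = 821.43 kcal; carbohydrate: 1003.97 kcal.
Carbohydrate: 1003.97 kcal ÷ 4 kcal/g = 250.9925 g.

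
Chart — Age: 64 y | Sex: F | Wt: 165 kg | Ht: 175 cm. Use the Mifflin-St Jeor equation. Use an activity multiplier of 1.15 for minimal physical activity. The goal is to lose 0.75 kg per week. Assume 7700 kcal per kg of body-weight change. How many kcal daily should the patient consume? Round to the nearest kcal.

1777 kcal daily

Mifflin-St Jeor (female): BMR = 10(165) + 6.25(175) − 5(64) − 161 = 1650 + 1093.75 − 320 − 161 = 2262.75 kcal/day.
TEE = 2262.75 × 1.15 = 2602.1625 kcal/day.
Required daily deficit = 0.75 × 7700 ÷ 7 = 825 kcal/day.
Target intake = 2602.1625 − 825 = 1777.1625 kcal/day.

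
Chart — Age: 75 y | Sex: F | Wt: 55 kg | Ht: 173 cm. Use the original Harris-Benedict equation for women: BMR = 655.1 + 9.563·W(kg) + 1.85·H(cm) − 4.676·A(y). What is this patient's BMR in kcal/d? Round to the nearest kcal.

1150 kcal/d

Harris-Benedict: BMR = 655.1 + 9.563(55) + 1.85(173) − 4.676(75) = 1150.415 kcal/day.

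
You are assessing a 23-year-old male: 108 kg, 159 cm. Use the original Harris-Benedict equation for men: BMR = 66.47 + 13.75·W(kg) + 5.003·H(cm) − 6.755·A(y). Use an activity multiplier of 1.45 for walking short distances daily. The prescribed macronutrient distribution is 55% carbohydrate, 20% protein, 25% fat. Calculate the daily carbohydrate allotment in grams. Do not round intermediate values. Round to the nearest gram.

437 g/day

Harris-Benedict: BMR = 66.47 + 13.75(108) + 5.003(159) − 6.755(23) = 2191.582 kcal/day.
TEE = 2191.582 × 1.45 = 3177.7939 kcal/day.
Carbohydrate energy = 55% × 3177.7939 = 1747.7866 kcal.
Carbohydrate = 1747.7866 ÷ 4 kcal/g = 436.9467 g.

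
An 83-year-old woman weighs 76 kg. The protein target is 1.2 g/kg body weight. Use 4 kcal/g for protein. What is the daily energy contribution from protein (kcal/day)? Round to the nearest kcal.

Protein = 1.2 g/kg × 76 kg = 91.2 g/day.
Protein energy = 91.2 g × 4 kcal/g = 364.8 kcal/day.

365 kcal/day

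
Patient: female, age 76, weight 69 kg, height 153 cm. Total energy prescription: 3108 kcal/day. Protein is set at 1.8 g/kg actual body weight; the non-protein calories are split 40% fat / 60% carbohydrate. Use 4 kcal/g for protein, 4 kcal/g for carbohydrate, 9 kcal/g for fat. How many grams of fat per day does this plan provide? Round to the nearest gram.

116 g/day

Protein = 1.8 × 69 = 124.2 g → 124.2 × 4 = 496.8 kcal.
Non-protein calories = 3108 − 496.8 = 2611.2 kcal.
Fat: 40% × 2611.2 = 1044.48 kcal; carbohydrate: 1566.72 kcal.
Fat: 1044.48 kcal ÷ 9 kcal/g = 116.0533 g.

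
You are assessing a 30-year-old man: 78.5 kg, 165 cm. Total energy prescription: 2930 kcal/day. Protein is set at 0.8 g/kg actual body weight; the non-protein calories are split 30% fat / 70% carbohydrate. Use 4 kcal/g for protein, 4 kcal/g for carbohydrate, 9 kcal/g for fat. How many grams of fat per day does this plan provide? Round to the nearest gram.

Protein = 0.8 × 78.5 = 62.8 g → 62.8 × 4 = 251.2 kcal.
Non-protein calories = 2930 − 251.2 = 2678.8 kcal.
Fat: 30% × 2678.8 = 803.64 kcal; carbohydrate: 1875.16 kcal.
Fat: 803.64 kcal ÷ 9 kcal/g = 89.2933 g.

89 g/day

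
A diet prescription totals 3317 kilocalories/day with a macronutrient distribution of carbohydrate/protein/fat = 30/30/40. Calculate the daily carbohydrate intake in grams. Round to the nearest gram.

Carbohydrate energy = 30% × 3317 = 995.1 kcal.
At 4 kcal/g: 995.1 ÷ 4 = 248.775 g.

249 g/day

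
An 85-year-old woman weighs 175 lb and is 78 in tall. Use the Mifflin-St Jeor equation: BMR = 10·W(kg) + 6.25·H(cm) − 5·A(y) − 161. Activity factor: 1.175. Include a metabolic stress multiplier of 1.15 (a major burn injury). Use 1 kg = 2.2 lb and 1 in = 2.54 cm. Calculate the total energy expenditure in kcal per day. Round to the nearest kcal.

1956 kcal per day

Convert to metric: weight = 175 ÷ 2.2 = 79.5455 kg; height = 78 × 2.54 = 198.12 cm.
Mifflin-St Jeor (female): BMR = 10(79.5455) + 6.25(198.12) − 5(85) − 161 = 795.4545 + 1238.25 − 425 − 161 = 1447.7045 kcal/day.
TEE = BMR × activity factor = 1447.7045 × 1.175 = 1701.0528 kcal/day.
Apply stress factor: 1701.0528 × 1.15 = 1956.2108 kcal/day.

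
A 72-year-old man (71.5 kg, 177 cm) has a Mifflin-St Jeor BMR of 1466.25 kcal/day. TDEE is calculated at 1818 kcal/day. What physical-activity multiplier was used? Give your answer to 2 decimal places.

1.24

Activity factor = TEE ÷ BMR = 1818 ÷ 1466.25 = 1.24.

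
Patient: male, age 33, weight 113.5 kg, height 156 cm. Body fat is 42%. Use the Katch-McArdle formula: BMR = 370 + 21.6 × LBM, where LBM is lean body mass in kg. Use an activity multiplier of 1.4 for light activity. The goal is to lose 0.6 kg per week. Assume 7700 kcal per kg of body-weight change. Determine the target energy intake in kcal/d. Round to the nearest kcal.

LBM = 113.5 × (1 − 0.42) = 65.83 kg. Katch-McArdle: BMR = 370 + 21.6 × 65.83 = 1791.928 kcal/day.
TEE = 1791.928 × 1.4 = 2508.6992 kcal/day.
Required daily deficit = 0.6 × 7700 ÷ 7 = 660 kcal/day.
Target intake = 2508.6992 − 660 = 1848.6992 kcal/day.

1849 kcal/d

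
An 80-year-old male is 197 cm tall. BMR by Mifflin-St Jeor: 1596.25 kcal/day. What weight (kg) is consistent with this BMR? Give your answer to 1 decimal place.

1596.25 = 10·W + 6.25(197) − 5(80) + 5
10·W = 1596.25 − 836.25 = 760, so W = 76 kg.

76.0 kg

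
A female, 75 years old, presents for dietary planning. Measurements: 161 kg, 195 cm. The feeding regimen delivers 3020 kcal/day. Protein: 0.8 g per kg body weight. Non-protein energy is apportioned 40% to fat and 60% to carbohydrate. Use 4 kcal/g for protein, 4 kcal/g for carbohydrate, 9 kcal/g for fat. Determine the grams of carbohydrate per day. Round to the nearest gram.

Protein = 0.8 × 161 = 128.8 g → 128.8 × 4 = 515.2 kcal.
Non-protein calories = 3020 − 515.2 = 2504.8 kcal.
Fat: 40% × 2504.8 = 1001.92 kcal; carbohydrate: 1502.88 kcal.
Carbohydrate: 1502.88 kcal ÷ 4 kcal/g = 375.72 g.

376 g/day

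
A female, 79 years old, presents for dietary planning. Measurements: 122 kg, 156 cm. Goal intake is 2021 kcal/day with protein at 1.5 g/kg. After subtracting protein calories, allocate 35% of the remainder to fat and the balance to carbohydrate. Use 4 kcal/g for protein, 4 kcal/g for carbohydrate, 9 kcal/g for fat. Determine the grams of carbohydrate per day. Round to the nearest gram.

209 g/day

Protein = 1.5 × 122 = 183 g → 183 × 4 = 732 kcal.
Non-protein calories = 2021 − 732 = 1289 kcal.
Fat: 35% × 1289 = 451.15 kcal; carbohydrate: 837.85 kcal.
Carbohydrate: 837.85 kcal ÷ 4 kcal/g = 209.4625 g.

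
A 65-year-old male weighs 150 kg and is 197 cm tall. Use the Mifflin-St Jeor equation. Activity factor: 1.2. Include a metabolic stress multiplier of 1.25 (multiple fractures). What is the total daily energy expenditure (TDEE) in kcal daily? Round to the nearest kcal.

Mifflin-St Jeor (male): BMR = 10(150) + 6.25(197) − 5(65) + 5 = 1500 + 1231.25 − 325 + 5 = 2411.25 kcal/day.
TEE = BMR × activity factor = 2411.25 × 1.2 = 2893.5 kcal/day.
Apply stress factor: 2893.5 × 1.25 = 3616.875 kcal/day.

3617 kcal daily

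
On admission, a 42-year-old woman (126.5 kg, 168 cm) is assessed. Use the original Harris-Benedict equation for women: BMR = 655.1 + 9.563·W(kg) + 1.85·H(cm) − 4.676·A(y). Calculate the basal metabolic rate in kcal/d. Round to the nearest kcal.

1979 kcal/d

Harris-Benedict: BMR = 655.1 + 9.563(126.5) + 1.85(168) − 4.676(42) = 1979.2275 kcal/day.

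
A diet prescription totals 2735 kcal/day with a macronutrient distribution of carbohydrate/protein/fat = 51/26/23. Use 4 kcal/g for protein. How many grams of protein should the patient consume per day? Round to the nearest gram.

Protein energy = 26% × 2735 = 711.1 kcal.
At 4 kcal/g: 711.1 ÷ 4 = 177.775 g.

178 g/day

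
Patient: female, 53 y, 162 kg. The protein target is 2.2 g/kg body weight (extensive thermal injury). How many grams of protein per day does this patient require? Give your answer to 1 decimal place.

Protein = 2.2 g/kg × 162 kg = 356.4 g/day.

356.4 g/day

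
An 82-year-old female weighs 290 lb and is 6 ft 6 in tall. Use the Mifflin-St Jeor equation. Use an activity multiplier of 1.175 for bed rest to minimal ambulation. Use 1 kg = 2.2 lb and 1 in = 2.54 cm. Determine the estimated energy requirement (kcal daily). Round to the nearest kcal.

Convert to metric: weight = 290 ÷ 2.2 = 131.8182 kg; height = (6×12 + 6) × 2.54 = 78 × 2.54 = 198.12 cm.
Mifflin-St Jeor (female): BMR = 10(131.8182) + 6.25(198.12) − 5(82) − 161 = 1318.1818 + 1238.25 − 410 − 161 = 1985.4318 kcal/day.
TEE = BMR × activity factor = 1985.4318 × 1.175 = 2332.8824 kcal/day.

2333 kcal daily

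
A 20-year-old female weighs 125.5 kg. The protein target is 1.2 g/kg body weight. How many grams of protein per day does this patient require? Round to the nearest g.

Protein = 1.2 g/kg × 125.5 kg = 150.6 g/day.

151 g/day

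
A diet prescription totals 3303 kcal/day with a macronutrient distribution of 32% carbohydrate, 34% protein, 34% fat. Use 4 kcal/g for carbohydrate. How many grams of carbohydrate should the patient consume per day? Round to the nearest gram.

Carbohydrate energy = 32% × 3303 = 1056.96 kcal.
At 4 kcal/g: 1056.96 ÷ 4 = 264.24 g.

264 g/day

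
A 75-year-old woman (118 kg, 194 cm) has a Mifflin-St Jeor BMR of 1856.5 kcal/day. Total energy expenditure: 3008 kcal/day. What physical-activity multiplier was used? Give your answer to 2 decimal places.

1.62

Activity factor = TEE ÷ BMR = 3008 ÷ 1856.5 = 1.62.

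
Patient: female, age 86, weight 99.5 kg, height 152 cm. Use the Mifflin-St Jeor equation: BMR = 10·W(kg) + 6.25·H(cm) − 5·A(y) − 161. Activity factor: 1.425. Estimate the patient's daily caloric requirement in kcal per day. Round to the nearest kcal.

Mifflin-St Jeor (female): BMR = 10(99.5) + 6.25(152) − 5(86) − 161 = 995 + 950 − 430 − 161 = 1354 kcal/day.
TEE = BMR × activity factor = 1354 × 1.425 = 1929.45 kcal/day.

1929 kcal per day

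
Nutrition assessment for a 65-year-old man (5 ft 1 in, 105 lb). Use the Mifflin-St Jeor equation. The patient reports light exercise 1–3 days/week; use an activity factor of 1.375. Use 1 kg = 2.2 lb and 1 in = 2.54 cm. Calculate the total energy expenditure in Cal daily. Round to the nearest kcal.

Convert to metric: weight = 105 ÷ 2.2 = 47.7273 kg; height = (5×12 + 1) × 2.54 = 61 × 2.54 = 154.94 cm.
Mifflin-St Jeor (male): BMR = 10(47.7273) + 6.25(154.94) − 5(65) + 5 = 477.2727 + 968.375 − 325 + 5 = 1125.6477 kcal/day.
TEE = BMR × activity factor = 1125.6477 × 1.375 = 1547.7656 kcal/day.

1548 Cal daily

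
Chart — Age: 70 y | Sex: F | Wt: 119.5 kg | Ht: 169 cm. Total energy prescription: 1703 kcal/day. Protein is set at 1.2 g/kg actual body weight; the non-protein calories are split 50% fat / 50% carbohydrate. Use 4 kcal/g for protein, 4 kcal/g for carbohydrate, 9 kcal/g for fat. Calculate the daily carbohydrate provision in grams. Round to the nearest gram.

Protein = 1.2 × 119.5 = 143.4 g → 143.4 × 4 = 573.6 kcal.
Non-protein calories = 1703 − 573.6 = 1129.4 kcal.
Fat: 50% × 1129.4 = 564.7 kcal; carbohydrate: 564.7 kcal.
Carbohydrate: 564.7 kcal ÷ 4 kcal/g = 141.175 g.

141 g/day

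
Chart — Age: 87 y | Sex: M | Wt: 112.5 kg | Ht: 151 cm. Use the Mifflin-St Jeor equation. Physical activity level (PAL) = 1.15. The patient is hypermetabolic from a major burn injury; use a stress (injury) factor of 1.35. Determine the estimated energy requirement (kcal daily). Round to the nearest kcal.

2544 kcal daily

Mifflin-St Jeor (male): BMR = 10(112.5) + 6.25(151) − 5(87) + 5 = 1125 + 943.75 − 435 + 5 = 1638.75 kcal/day.
TEE = BMR × activity factor = 1638.75 × 1.15 = 1884.5625 kcal/day.
Apply stress factor: 1884.5625 × 1.35 = 2544.1594 kcal/day.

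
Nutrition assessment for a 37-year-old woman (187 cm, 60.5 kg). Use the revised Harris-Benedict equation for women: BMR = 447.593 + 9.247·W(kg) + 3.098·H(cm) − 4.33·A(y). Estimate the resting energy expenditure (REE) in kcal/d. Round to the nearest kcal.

Harris-Benedict: BMR = 447.593 + 9.247(60.5) + 3.098(187) − 4.33(37) = 1426.1525 kcal/day.

1426 kcal/d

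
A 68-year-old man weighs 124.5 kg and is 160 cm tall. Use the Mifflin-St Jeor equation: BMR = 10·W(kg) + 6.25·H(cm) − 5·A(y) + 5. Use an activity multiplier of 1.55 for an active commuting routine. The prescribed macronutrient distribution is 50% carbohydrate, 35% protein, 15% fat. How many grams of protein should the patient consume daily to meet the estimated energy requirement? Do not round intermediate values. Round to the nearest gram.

Mifflin-St Jeor (male): BMR = 10(124.5) + 6.25(160) − 5(68) + 5 = 1245 + 1000 − 340 + 5 = 1910 kcal/day.
TEE = 1910 × 1.55 = 2960.5 kcal/day.
Protein energy = 35% × 2960.5 = 1036.175 kcal.
Protein = 1036.175 ÷ 4 kcal/g = 259.0438 g.

259 g/day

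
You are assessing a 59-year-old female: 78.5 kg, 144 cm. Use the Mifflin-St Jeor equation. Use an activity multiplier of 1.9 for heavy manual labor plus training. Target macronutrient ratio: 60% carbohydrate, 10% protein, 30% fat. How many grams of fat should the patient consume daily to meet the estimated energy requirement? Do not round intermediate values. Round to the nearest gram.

Mifflin-St Jeor (female): BMR = 10(78.5) + 6.25(144) − 5(59) − 161 = 785 + 900 − 295 − 161 = 1229 kcal/day.
TEE = 1229 × 1.9 = 2335.1 kcal/day.
Fat energy = 30% × 2335.1 = 700.53 kcal.
Fat = 700.53 ÷ 9 kcal/g = 77.8367 g.

78 g/day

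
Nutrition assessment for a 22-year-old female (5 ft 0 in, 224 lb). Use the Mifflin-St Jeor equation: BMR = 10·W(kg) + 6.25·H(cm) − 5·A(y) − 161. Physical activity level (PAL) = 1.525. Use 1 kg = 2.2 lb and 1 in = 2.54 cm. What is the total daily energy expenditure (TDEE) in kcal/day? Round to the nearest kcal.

2592 kcal/day

Convert to metric: weight = 224 ÷ 2.2 = 101.8182 kg; height = (5×12 + 0) × 2.54 = 60 × 2.54 = 152.4 cm.
Mifflin-St Jeor (female): BMR = 10(101.8182) + 6.25(152.4) − 5(22) − 161 = 1018.1818 + 952.5 − 110 − 161 = 1699.6818 kcal/day.
TEE = BMR × activity factor = 1699.6818 × 1.525 = 2592.0148 kcal/day.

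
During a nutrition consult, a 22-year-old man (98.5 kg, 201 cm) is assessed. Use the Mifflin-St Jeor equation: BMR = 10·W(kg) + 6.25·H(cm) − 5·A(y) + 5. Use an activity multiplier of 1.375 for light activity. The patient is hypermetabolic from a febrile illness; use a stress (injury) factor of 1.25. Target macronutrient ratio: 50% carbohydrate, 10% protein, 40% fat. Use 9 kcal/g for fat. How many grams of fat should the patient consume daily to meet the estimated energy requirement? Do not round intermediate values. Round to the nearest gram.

Mifflin-St Jeor (male): BMR = 10(98.5) + 6.25(201) − 5(22) + 5 = 985 + 1256.25 − 110 + 5 = 2136.25 kcal/day.
TEE = 2136.25 × 1.375 = 2937.3438 kcal/day.
With stress factor 1.25: 2937.3438 × 1.25 = 3671.6797 kcal/day.
Fat energy = 40% × 3671.6797 = 1468.6719 kcal.
Fat = 1468.6719 ÷ 9 kcal/g = 163.1858 g.

163 g/day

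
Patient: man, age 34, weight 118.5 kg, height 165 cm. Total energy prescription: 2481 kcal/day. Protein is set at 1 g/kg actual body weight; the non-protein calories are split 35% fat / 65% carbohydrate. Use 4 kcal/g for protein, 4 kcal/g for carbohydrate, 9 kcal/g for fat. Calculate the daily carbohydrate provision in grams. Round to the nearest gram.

Protein = 1 × 118.5 = 118.5 g → 118.5 × 4 = 474 kcal.
Non-protein calories = 2481 − 474 = 2007 kcal.
Fat: 35% × 2007 = 702.45 kcal; carbohydrate: 1304.55 kcal.
Carbohydrate: 1304.55 kcal ÷ 4 kcal/g = 326.1375 g.

326 g/day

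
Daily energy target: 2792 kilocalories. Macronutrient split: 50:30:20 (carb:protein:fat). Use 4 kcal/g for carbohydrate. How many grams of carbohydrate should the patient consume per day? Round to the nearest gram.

Carbohydrate energy = 50% × 2792 = 1396 kcal.
At 4 kcal/g: 1396 ÷ 4 = 349 g.

349 g/day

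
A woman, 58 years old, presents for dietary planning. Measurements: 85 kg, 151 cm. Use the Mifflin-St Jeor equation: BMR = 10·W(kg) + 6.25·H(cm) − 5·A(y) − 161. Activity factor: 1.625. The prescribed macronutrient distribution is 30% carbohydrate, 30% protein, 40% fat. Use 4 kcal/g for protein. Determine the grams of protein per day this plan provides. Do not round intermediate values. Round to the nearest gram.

Mifflin-St Jeor (female): BMR = 10(85) + 6.25(151) − 5(58) − 161 = 850 + 943.75 − 290 − 161 = 1342.75 kcal/day.
TEE = 1342.75 × 1.625 = 2181.9688 kcal/day.
Protein energy = 30% × 2181.9688 = 654.5906 kcal.
Protein = 654.5906 ÷ 4 kcal/g = 163.6477 g.

164 g/day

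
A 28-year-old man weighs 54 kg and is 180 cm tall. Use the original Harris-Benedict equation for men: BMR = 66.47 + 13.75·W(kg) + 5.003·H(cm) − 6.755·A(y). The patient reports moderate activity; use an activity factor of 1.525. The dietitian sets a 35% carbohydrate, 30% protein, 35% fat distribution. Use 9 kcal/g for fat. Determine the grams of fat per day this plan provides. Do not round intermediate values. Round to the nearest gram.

Harris-Benedict: BMR = 66.47 + 13.75(54) + 5.003(180) − 6.755(28) = 1520.37 kcal/day.
TEE = 1520.37 × 1.525 = 2318.5643 kcal/day.
Fat energy = 35% × 2318.5643 = 811.4975 kcal.
Fat = 811.4975 ÷ 9 kcal/g = 90.1664 g.

90 g/day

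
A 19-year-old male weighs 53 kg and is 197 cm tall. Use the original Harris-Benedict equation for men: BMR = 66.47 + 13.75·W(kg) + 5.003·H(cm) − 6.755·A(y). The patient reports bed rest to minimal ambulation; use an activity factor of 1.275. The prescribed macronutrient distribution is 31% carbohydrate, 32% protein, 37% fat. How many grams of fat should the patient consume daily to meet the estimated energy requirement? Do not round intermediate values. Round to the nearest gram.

87 g/day

Harris-Benedict: BMR = 66.47 + 13.75(53) + 5.003(197) − 6.755(19) = 1652.466 kcal/day.
TEE = 1652.466 × 1.275 = 2106.8942 kcal/day.
Fat energy = 37% × 2106.8942 = 779.5508 kcal.
Fat = 779.5508 ÷ 9 kcal/g = 86.6168 g.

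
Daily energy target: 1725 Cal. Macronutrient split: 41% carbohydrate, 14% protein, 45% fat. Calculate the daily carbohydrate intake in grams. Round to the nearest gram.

Carbohydrate energy = 41% × 1725 = 707.25 kcal.
At 4 kcal/g: 707.25 ÷ 4 = 176.8125 g.

177 g/day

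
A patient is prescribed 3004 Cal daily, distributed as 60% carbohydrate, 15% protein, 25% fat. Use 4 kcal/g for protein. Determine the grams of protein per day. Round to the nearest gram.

Protein energy = 15% × 3004 = 450.6 kcal.
At 4 kcal/g: 450.6 ÷ 4 = 112.65 g.

113 g/day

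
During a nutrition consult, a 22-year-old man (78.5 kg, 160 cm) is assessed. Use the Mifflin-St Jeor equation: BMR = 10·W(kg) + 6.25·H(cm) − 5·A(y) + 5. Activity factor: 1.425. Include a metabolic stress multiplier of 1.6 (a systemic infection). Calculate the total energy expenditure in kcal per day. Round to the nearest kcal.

Mifflin-St Jeor (male): BMR = 10(78.5) + 6.25(160) − 5(22) + 5 = 785 + 1000 − 110 + 5 = 1680 kcal/day.
TEE = BMR × activity factor = 1680 × 1.425 = 2394 kcal/day.
Apply stress factor: 2394 × 1.6 = 3830.4 kcal/day.

3830 kcal per day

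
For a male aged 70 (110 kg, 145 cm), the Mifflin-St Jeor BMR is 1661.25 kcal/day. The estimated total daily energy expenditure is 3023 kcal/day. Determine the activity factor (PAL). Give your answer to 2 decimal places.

1.82

Activity factor = TEE ÷ BMR = 3023 ÷ 1661.25 = 1.82.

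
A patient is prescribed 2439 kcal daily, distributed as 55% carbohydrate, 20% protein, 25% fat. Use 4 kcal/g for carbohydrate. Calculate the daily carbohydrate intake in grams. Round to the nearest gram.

335 g/day

Carbohydrate energy = 55% × 2439 = 1341.45 kcal.
At 4 kcal/g: 1341.45 ÷ 4 = 335.3625 g.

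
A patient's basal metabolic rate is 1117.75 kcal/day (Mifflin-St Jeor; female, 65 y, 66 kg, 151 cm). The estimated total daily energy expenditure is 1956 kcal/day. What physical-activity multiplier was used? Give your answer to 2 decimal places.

Activity factor = TEE ÷ BMR = 1956 ÷ 1117.75 = 1.75.

1.75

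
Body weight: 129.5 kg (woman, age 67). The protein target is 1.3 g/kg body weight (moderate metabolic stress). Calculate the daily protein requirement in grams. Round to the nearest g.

168 g/day

Protein = 1.3 g/kg × 129.5 kg = 168.35 g/day.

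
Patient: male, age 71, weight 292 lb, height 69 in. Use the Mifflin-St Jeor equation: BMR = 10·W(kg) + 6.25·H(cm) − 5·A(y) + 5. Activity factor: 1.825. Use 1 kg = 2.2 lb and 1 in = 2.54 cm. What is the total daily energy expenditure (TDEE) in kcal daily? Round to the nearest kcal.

3783 kcal daily

Convert to metric: weight = 292 ÷ 2.2 = 132.7273 kg; height = 69 × 2.54 = 175.26 cm.
Mifflin-St Jeor (male): BMR = 10(132.7273) + 6.25(175.26) − 5(71) + 5 = 1327.2727 + 1095.375 − 355 + 5 = 2072.6477 kcal/day.
TEE = BMR × activity factor = 2072.6477 × 1.825 = 3782.5821 kcal/day.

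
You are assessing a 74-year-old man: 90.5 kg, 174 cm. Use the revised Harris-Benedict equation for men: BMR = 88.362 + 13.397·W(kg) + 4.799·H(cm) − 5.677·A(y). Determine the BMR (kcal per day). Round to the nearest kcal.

1716 kcal per day

Harris-Benedict: BMR = 88.362 + 13.397(90.5) + 4.799(174) − 5.677(74) = 1715.7185 kcal/day.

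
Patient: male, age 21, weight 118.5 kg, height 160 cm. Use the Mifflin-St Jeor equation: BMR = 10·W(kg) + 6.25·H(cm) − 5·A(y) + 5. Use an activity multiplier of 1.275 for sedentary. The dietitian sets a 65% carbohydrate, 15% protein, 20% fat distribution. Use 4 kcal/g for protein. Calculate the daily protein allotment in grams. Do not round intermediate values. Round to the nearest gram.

Mifflin-St Jeor (male): BMR = 10(118.5) + 6.25(160) − 5(21) + 5 = 1185 + 1000 − 105 + 5 = 2085 kcal/day.
TEE = 2085 × 1.275 = 2658.375 kcal/day.
Protein energy = 15% × 2658.375 = 398.7563 kcal.
Protein = 398.7563 ÷ 4 kcal/g = 99.6891 g.

100 g/day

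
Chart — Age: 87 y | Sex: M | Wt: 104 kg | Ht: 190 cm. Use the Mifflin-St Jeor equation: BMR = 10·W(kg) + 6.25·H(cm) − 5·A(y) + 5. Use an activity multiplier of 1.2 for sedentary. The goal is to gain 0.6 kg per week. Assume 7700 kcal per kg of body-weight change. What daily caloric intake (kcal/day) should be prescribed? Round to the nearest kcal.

2817 kcal/day

Mifflin-St Jeor (male): BMR = 10(104) + 6.25(190) − 5(87) + 5 = 1040 + 1187.5 − 435 + 5 = 1797.5 kcal/day.
TEE = 1797.5 × 1.2 = 2157 kcal/day.
Required daily surplus = 0.6 × 7700 ÷ 7 = 660 kcal/day.
Target intake = 2157 + 660 = 2817 kcal/day.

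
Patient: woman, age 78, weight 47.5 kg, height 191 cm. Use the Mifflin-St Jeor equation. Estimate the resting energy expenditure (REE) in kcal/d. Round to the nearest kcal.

Mifflin-St Jeor (female): BMR = 10(47.5) + 6.25(191) − 5(78) − 161 = 475 + 1193.75 − 390 − 161 = 1117.75 kcal/day.

1118 kcal/d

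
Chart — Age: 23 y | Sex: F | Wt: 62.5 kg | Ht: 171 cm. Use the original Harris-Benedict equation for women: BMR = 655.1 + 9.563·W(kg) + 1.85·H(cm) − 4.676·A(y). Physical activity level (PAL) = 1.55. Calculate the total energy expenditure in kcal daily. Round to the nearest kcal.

2265 kcal daily

Harris-Benedict: BMR = 655.1 + 9.563(62.5) + 1.85(171) − 4.676(23) = 1461.5895 kcal/day.
TEE = BMR × activity factor = 1461.5895 × 1.55 = 2265.4637 kcal/day.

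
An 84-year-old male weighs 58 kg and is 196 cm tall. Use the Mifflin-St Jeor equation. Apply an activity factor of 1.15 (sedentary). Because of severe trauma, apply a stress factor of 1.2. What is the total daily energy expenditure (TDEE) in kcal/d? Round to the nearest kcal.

Mifflin-St Jeor (male): BMR = 10(58) + 6.25(196) − 5(84) + 5 = 580 + 1225 − 420 + 5 = 1390 kcal/day.
TEE = BMR × activity factor = 1390 × 1.15 = 1598.5 kcal/day.
Apply stress factor: 1598.5 × 1.2 = 1918.2 kcal/day.

1918 kcal/d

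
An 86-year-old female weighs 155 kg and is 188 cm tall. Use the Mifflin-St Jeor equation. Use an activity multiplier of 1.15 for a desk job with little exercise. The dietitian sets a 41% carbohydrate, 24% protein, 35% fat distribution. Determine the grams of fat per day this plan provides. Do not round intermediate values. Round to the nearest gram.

Mifflin-St Jeor (female): BMR = 10(155) + 6.25(188) − 5(86) − 161 = 1550 + 1175 − 430 − 161 = 2134 kcal/day.
TEE = 2134 × 1.15 = 2454.1 kcal/day.
Fat energy = 35% × 2454.1 = 858.935 kcal.
Fat = 858.935 ÷ 9 kcal/g = 95.4372 g.

95 g/day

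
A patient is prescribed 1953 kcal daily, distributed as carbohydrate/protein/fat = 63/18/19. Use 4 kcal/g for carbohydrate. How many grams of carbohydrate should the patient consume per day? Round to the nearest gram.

Carbohydrate energy = 63% × 1953 = 1230.39 kcal.
At 4 kcal/g: 1230.39 ÷ 4 = 307.5975 g.

308 g/day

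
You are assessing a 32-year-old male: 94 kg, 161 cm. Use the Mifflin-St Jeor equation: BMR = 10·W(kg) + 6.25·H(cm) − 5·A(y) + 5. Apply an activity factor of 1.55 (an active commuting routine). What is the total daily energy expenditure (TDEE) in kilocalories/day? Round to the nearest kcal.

2776 kilocalories/day

Mifflin-St Jeor (male): BMR = 10(94) + 6.25(161) − 5(32) + 5 = 940 + 1006.25 − 160 + 5 = 1791.25 kcal/day.
TEE = BMR × activity factor = 1791.25 × 1.55 = 2776.4375 kcal/day.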